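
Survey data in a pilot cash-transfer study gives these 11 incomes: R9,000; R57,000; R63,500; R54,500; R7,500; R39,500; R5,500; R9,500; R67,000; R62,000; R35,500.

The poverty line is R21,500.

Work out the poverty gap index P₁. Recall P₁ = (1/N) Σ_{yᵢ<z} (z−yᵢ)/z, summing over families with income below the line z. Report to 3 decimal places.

Below z: R5,500, R7,500, R9,000, R9,500 (q = 4 of N = 11).
Relative gaps: (21500−5500)/21500 = 0.7442; (21500−7500)/21500 = 0.6512; (21500−9000)/21500 = 0.5814; (21500−9500)/21500 = 0.5581.
Σ = 2.534884. Dividing by the full population N = 11 gives P₁ = 0.230.

0.230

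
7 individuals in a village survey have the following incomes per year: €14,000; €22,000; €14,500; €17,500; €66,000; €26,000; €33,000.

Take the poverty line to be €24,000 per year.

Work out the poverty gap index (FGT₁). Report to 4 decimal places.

0.1667

Below the line: €14,000, €14,500, €17,500, €22,000 (q = 4 of N = 7).
Relative gaps: (24000−14000)/24000 = 0.4167; (24000−14500)/24000 = 0.3958; (24000−17500)/24000 = 0.2708; (24000−22000)/24000 = 0.0833.
Sum of shortfalls = 1.166667; P₁ averages over all N: 1.166667 / 7 = 0.1667.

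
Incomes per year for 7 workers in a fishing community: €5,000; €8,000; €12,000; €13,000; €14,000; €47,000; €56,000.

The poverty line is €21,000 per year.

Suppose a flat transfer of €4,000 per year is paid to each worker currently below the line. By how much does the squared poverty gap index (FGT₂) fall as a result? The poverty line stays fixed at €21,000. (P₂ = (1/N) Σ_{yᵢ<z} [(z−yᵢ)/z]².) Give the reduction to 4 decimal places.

0.1114

Before: below the line — €5,000, €8,000, €12,000, €13,000, €14,000; squared poverty gap index (FGT₂) = 0.200518.
After the €4,000 transfer: below the line — €9,000, €12,000, €16,000, €17,000, €18,000; squared poverty gap index (FGT₂) = 0.089083.
Reduction = 0.200518 − 0.089083 = 0.1114.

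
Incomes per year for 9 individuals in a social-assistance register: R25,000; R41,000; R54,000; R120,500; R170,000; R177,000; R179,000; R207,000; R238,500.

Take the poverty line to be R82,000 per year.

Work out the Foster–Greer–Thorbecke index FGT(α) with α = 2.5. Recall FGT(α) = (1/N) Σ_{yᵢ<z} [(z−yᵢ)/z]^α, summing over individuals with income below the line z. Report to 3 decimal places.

Incomes under z: R25,000, R41,000, R54,000 (q = 3 of N = 9).
Gap ratios (z−y)/z: (82000−25000)/82000 = 0.6951; (82000−41000)/82000 = 0.5000; (82000−54000)/82000 = 0.3415.
Raised to α = 2.5: 0.40286; 0.17678; 0.06813.
Sum = 0.647769; FGT(2.5) = 0.647769 / 9 = 0.072.

0.072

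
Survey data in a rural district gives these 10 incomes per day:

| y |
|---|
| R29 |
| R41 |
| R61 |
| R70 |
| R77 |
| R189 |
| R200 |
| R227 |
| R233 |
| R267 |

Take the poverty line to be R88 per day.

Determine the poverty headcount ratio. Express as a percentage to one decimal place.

50.0%

5 of the 10 households have income below R88.
H = 5/10 = 50.0%.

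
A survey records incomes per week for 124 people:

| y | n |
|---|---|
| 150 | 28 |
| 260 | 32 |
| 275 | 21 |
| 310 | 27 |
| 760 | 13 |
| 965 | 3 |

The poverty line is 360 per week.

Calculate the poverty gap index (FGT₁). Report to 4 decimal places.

0.2736

Incomes under z: 28×150, 32×260, 21×275, 27×310 (q = 108 of N = 124).
Gap ratios (z−y)/z: (360−150)/360 = 0.5833 (×28); (360−260)/360 = 0.2778 (×32); (360−275)/360 = 0.2361 (×21); (360−310)/360 = 0.1389 (×27).
Σ = 33.930556. Dividing by the full population N = 124 gives P₁ = 0.2736.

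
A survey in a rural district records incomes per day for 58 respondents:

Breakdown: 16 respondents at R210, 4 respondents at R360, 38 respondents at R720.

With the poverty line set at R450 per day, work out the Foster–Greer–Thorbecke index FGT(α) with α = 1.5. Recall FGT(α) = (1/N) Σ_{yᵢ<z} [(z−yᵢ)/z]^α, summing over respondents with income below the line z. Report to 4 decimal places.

Below z: 16×R210, 4×R360 (q = 20 of N = 58).
Relative gaps: (450−210)/450 = 0.5333 (×16); (450−360)/450 = 0.2000 (×4).
Raised to α = 1.5: 0.38949 (×16); 0.08944 (×4).
Sum = 6.589636; FGT(1.5) = 6.589636 / 58 = 0.1136.

0.1136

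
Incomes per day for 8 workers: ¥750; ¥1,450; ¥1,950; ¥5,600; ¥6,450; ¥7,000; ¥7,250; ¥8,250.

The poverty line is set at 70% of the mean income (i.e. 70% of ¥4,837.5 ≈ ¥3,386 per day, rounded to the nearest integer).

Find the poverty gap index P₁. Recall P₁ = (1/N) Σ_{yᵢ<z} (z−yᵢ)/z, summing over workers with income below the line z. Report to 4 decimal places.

0.2218

Poor units: ¥750, ¥1,450, ¥1,950 (q = 3 of N = 8).
Normalized shortfalls: (3386−750)/3386 = 0.7785; (3386−1450)/3386 = 0.5718; (3386−1950)/3386 = 0.4241.
Sum of shortfalls = 1.774365; P₁ averages over all N: 1.774365 / 8 = 0.2218.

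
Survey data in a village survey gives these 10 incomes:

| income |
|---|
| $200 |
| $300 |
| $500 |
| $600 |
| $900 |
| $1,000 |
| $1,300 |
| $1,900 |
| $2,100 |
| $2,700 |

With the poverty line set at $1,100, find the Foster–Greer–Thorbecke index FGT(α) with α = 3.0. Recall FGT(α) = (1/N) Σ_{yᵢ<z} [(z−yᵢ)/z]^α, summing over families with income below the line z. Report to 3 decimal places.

Below z: $200, $300, $500, $600, $900, $1,000 (q = 6 of N = 10).
Normalized shortfalls: (1100−200)/1100 = 0.8182; (1100−300)/1100 = 0.7273; (1100−500)/1100 = 0.5455; (1100−600)/1100 = 0.4545; (1100−900)/1100 = 0.1818; (1100−1000)/1100 = 0.0909.
Raised to α = 3.0: 0.54771; 0.38467; 0.16228; 0.09391; 0.00601; 0.00075.
Sum = 1.195342; FGT(3.0) = 1.195342 / 10 = 0.120.

0.120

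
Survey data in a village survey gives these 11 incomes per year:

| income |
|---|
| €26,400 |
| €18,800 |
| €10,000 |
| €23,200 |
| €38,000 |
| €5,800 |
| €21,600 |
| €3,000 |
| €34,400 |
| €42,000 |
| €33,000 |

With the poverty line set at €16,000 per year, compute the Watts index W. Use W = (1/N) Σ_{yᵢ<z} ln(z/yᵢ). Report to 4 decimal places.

Below the line: €3,000, €5,800, €10,000 (q = 3 of N = 11).
ln(z/y) terms: ln(16000/3000) = 1.6740; ln(16000/5800) = 1.0147; ln(16000/10000) = 0.4700.
W = 3.158711 / 11 = 0.2872.

0.2872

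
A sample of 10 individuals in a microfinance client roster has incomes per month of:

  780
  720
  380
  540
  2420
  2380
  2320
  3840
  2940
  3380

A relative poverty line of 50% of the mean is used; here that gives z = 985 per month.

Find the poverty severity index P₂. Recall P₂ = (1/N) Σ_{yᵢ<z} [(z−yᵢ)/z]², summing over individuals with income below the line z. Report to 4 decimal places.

0.0697

Below the line: 380, 540, 720, 780 (q = 4 of N = 10).
Gap ratios (z−y)/z: (985−380)/985 = 0.6142; (985−540)/985 = 0.4518; (985−720)/985 = 0.2690; (985−780)/985 = 0.2081.
Squared: 0.3773; 0.2041; 0.0724; 0.0433.
Sum = 0.697055; P₂ = 0.697055 / 10 = 0.0697.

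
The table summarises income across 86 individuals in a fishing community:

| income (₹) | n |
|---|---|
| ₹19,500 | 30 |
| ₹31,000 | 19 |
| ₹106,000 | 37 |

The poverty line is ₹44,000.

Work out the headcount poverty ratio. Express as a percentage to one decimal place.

49 of the 86 individuals have income below ₹44,000.
H = 49/86 = 57.0%.

57.0%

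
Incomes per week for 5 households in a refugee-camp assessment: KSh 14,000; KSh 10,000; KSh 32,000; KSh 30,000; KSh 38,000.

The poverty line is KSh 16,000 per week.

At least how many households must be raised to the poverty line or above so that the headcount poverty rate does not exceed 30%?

Currently q = 2 of N = 5 are below the line (H = 0.400).
A headcount ratio of at most 30% allows at most ⌊0.30 × 5⌋ = 1 poor households.
So at least 2 − 1 = 1 must be lifted.

1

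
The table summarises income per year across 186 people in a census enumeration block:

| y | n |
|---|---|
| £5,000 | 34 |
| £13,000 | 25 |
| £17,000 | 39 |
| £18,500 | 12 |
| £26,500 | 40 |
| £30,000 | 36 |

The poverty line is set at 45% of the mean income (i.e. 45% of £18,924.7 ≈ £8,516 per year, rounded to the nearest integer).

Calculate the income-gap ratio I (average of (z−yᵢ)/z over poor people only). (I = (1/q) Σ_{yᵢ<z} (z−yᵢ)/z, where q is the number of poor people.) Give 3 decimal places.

0.413

Below the line: 34×£5,000 (q = 34 of N = 186).
Relative gaps: 0.4129 (×34); sum = 14.037576.
The income-gap ratio divides by q (the poor only): 14.037576 / 34 = 0.413.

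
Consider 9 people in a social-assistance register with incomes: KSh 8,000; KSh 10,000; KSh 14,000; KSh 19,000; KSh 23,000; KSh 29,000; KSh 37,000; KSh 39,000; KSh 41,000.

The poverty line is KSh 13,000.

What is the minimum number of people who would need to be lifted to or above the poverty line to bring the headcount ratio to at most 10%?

2

2 of the 9 people are poor, so H = 2/9 = 0.222.
A headcount ratio of at most 10% allows at most ⌊0.10 × 9⌋ = 0 poor people.
So at least 2 − 0 = 2 must be lifted.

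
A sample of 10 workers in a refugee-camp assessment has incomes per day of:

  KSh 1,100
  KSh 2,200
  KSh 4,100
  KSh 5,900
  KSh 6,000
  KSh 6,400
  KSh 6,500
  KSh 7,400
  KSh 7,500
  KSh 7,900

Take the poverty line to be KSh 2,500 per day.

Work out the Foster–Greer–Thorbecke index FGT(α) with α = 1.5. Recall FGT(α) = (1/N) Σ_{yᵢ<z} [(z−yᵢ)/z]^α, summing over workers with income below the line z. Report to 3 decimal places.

0.046

Incomes under z: KSh 1,100, KSh 2,200 (q = 2 of N = 10).
Relative gaps: (2500−1100)/2500 = 0.5600; (2500−2200)/2500 = 0.1200.
Raised to α = 1.5: 0.41907; 0.04157.
Sum = 0.460635; FGT(1.5) = 0.460635 / 10 = 0.046.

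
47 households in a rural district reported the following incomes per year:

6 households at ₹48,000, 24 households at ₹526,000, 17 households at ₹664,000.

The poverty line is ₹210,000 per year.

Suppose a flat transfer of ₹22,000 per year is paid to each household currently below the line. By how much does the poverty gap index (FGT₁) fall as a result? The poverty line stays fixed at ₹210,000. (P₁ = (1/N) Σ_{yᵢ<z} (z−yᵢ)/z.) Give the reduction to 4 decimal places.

0.0134

Before: below the line — 6×₹48,000; poverty gap index (FGT₁) = 0.098480.
After the ₹22,000 transfer: below the line — 6×₹70,000; poverty gap index (FGT₁) = 0.085106.
Reduction = 0.098480 − 0.085106 = 0.0134.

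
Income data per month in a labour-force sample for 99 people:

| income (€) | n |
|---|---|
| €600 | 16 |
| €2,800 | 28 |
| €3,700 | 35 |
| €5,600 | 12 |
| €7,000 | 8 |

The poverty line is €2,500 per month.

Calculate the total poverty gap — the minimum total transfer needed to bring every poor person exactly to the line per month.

Incomes under z: 16×€600 (q = 16 of N = 99).
Individual gaps: 16×(2500−600) = 30400.
Aggregate gap = €30,400.

€30,400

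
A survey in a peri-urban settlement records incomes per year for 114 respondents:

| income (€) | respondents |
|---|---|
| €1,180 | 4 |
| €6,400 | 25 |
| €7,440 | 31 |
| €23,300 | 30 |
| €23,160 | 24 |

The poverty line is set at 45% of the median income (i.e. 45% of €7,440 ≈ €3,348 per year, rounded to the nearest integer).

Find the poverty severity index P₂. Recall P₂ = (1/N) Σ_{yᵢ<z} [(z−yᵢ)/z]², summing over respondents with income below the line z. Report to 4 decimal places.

0.0147

Incomes under z: 4×€1,180 (q = 4 of N = 114).
Shortfall ratios: (3348−1180)/3348 = 0.6476 (×4).
Squared: 0.4193 (×4).
Sum = 1.677288; P₂ = 1.677288 / 114 = 0.0147.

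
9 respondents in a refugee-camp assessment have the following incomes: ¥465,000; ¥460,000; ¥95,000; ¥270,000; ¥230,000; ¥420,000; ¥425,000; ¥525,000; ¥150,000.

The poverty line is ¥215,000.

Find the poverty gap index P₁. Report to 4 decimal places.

0.0956

Poor units: ¥95,000, ¥150,000 (q = 2 of N = 9).
Shortfall ratios: (215000−95000)/215000 = 0.5581; (215000−150000)/215000 = 0.3023.
Sum of shortfalls = 0.860465; P₁ averages over all N: 0.860465 / 9 = 0.0956.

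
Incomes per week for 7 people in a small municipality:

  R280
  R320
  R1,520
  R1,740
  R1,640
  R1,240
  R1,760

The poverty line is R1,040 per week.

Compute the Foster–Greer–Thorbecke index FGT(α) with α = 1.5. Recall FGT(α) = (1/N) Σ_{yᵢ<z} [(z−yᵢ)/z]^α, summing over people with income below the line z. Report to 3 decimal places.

0.172

Below z: R280, R320 (q = 2 of N = 7).
Relative gaps: (1040−280)/1040 = 0.7308; (1040−320)/1040 = 0.6923.
Raised to α = 1.5: 0.62470; 0.57603.
Sum = 1.200733; FGT(1.5) = 1.200733 / 7 = 0.172.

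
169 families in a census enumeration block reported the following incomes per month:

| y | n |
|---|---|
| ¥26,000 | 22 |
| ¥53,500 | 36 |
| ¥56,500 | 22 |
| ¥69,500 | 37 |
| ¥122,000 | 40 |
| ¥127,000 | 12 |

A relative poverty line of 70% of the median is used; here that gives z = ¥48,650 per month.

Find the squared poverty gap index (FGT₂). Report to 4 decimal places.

Incomes under z: 22×¥26,000 (q = 22 of N = 169).
Normalized shortfalls: (48650−26000)/48650 = 0.4656 (×22).
Squared: 0.2168 (×22).
Sum = 4.768628; P₂ = 4.768628 / 169 = 0.0282.

0.0282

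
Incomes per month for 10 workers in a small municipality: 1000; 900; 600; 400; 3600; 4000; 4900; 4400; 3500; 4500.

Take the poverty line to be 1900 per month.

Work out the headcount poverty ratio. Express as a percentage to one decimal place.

4 of the 10 workers have income below 1900.
H = 4/10 = 40.0%.

40.0%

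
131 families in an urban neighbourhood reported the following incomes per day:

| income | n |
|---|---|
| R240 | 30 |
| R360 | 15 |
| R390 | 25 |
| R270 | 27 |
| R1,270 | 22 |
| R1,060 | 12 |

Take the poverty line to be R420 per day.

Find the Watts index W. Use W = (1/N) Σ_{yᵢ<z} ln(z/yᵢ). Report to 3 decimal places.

Below z: 30×R240, 27×R270, 15×R360, 25×R390 (q = 97 of N = 131).
Log shortfalls: ln(420/240) = 0.5596 (×30); ln(420/270) = 0.4418 (×27); ln(420/360) = 0.1542 (×15); ln(420/390) = 0.0741 (×25).
W = 32.882917 / 131 = 0.251.

0.251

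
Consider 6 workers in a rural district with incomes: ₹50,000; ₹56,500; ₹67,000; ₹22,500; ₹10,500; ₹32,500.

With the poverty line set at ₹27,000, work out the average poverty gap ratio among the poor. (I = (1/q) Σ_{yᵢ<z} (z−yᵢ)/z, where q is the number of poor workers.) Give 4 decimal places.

0.3889

Incomes under z: ₹10,500, ₹22,500 (q = 2 of N = 6).
Relative gaps: 0.6111, 0.1667; sum = 0.777778.
I averages over the q = 2 poor units only: 0.777778 / 2 = 0.3889.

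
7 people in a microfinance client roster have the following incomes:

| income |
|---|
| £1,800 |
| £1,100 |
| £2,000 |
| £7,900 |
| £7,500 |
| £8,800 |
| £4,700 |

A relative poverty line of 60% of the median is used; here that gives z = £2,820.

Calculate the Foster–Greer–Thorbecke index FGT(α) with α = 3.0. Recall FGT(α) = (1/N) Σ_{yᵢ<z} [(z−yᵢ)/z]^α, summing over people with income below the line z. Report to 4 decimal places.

Incomes under z: £1,100, £1,800, £2,000 (q = 3 of N = 7).
Gap ratios (z−y)/z: (2820−1100)/2820 = 0.6099; (2820−1800)/2820 = 0.3617; (2820−2000)/2820 = 0.2908.
Raised to α = 3.0: 0.22690; 0.04732; 0.02459.
Sum = 0.298809; FGT(3.0) = 0.298809 / 7 = 0.0427.

0.0427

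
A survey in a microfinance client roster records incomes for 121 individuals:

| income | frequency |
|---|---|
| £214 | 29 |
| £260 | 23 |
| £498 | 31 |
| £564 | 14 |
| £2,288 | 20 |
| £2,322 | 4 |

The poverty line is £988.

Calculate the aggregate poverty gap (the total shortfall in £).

£60,316

Below the line: 29×£214, 23×£260, 31×£498, 14×£564 (q = 97 of N = 121).
Individual gaps: 29×(988−214) = 22446; 23×(988−260) = 16744; 31×(988−498) = 15190; 14×(988−564) = 5936.
Aggregate gap = £60,316.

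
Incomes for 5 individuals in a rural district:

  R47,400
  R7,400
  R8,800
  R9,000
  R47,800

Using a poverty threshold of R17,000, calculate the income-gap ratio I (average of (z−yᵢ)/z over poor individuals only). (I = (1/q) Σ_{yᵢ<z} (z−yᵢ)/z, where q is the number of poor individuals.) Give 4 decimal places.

Below the line: R7,400, R8,800, R9,000 (q = 3 of N = 5).
Relative gaps: 0.5647, 0.4824, 0.4706; sum = 1.517647.
The income-gap ratio divides by q (the poor only): 1.517647 / 3 = 0.5059.

0.5059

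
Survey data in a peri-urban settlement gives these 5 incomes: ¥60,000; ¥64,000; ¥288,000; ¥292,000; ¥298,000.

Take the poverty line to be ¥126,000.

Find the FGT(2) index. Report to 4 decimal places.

0.1033

Poor units: ¥60,000, ¥64,000 (q = 2 of N = 5).
Normalized shortfalls: (126000−60000)/126000 = 0.5238; (126000−64000)/126000 = 0.4921.
Squared: 0.2744; 0.2421.
Sum = 0.516503; P₂ = 0.516503 / 5 = 0.1033.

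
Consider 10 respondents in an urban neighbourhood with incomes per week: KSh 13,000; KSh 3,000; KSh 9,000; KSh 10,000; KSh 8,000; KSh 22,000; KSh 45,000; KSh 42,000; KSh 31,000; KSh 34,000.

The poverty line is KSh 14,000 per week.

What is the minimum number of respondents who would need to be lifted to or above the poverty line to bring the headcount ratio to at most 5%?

5 of the 10 respondents are poor, so H = 5/10 = 0.500.
A headcount ratio of at most 5% allows at most ⌊0.05 × 10⌋ = 0 poor respondents.
So at least 5 − 0 = 5 must be lifted.

5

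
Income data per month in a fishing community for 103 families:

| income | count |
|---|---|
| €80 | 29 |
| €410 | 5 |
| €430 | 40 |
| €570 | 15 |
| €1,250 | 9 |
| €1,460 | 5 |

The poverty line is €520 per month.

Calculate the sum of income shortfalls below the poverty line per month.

Below the line: 29×€80, 5×€410, 40×€430 (q = 74 of N = 103).
Individual gaps: 29×(520−80) = 12760; 5×(520−410) = 550; 40×(520−430) = 3600.
Aggregate gap = €16,910.

€16,910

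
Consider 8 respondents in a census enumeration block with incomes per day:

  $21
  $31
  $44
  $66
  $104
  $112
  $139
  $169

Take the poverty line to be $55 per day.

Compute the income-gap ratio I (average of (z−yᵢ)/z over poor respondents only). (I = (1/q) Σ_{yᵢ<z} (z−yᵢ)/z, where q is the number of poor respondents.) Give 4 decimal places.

0.4182

Poor units: $21, $31, $44 (q = 3 of N = 8).
Relative gaps: 0.6182, 0.4364, 0.2000; sum = 1.254545.
The income-gap ratio divides by q (the poor only): 1.254545 / 3 = 0.4182.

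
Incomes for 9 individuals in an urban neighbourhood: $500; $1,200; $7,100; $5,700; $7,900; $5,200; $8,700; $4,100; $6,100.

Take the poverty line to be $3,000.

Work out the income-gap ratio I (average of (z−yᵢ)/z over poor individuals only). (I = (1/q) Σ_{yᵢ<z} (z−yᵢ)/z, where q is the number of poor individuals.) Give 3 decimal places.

Poor units: $500, $1,200 (q = 2 of N = 9).
Relative gaps: 0.8333, 0.6000; sum = 1.433333.
I averages over the q = 2 poor units only: 1.433333 / 2 = 0.717.

0.717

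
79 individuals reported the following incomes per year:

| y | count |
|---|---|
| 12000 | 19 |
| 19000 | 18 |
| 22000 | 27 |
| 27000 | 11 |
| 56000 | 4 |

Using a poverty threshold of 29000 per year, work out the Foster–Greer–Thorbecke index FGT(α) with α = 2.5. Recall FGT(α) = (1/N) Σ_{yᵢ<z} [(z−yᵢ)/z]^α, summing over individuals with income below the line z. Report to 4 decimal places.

Below the line: 19×12000, 18×19000, 27×22000, 11×27000 (q = 75 of N = 79).
Shortfall ratios: (29000−12000)/29000 = 0.5862 (×19); (29000−19000)/29000 = 0.3448 (×18); (29000−22000)/29000 = 0.2414 (×27); (29000−27000)/29000 = 0.0690 (×11).
Raised to α = 2.5: 0.26310 (×19); 0.06982 (×18); 0.02863 (×27); 0.00125 (×11).
Sum = 7.042430; FGT(2.5) = 7.042430 / 79 = 0.0891.

0.0891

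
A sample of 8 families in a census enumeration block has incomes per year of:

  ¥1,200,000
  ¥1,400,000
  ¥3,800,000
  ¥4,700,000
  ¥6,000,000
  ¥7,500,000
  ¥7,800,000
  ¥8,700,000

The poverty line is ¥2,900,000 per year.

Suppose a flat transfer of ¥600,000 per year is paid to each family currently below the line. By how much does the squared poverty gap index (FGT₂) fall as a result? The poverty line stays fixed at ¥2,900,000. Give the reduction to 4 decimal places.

0.0464

Before: below the line — ¥1,200,000, ¥1,400,000; squared poverty gap index (FGT₂) = 0.076397.
After the ¥600,000 transfer: below the line — ¥1,800,000, ¥2,000,000; squared poverty gap index (FGT₂) = 0.030024.
Reduction = 0.076397 − 0.030024 = 0.0464.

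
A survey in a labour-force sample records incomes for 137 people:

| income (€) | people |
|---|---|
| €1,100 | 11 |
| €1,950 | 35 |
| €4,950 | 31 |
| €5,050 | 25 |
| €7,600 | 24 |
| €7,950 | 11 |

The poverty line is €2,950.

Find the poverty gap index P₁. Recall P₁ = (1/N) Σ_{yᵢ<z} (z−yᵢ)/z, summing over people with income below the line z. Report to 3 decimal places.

Below z: 11×€1,100, 35×€1,950 (q = 46 of N = 137).
Normalized shortfalls: (2950−1100)/2950 = 0.6271 (×11); (2950−1950)/2950 = 0.3390 (×35).
Σ = 18.762712. Dividing by the full population N = 137 gives P₁ = 0.137.

0.137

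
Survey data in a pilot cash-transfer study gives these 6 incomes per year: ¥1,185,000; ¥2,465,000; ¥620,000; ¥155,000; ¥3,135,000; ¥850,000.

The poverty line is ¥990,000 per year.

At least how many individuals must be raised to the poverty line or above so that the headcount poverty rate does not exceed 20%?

2

3 of the 6 individuals are poor, so H = 3/6 = 0.500.
A headcount ratio of at most 20% allows at most ⌊0.20 × 6⌋ = 1 poor individuals.
So at least 3 − 1 = 2 must be lifted.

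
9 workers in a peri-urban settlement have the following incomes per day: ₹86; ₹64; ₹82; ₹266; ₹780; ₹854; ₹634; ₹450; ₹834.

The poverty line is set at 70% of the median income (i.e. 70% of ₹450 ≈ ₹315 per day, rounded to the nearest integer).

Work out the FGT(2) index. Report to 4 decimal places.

0.1928

Incomes under z: ₹64, ₹82, ₹86, ₹266 (q = 4 of N = 9).
Normalized shortfalls: (315−64)/315 = 0.7968; (315−82)/315 = 0.7397; (315−86)/315 = 0.7270; (315−266)/315 = 0.1556.
Squared: 0.6349; 0.5471; 0.5285; 0.0242.
Sum = 1.734764; P₂ = 1.734764 / 9 = 0.1928.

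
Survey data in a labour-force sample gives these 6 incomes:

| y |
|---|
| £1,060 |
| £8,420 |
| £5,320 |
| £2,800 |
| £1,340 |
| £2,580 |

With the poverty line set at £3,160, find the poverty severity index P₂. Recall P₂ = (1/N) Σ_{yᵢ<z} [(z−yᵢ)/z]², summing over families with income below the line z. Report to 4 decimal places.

Below z: £1,060, £1,340, £2,580, £2,800 (q = 4 of N = 6).
Relative gaps: (3160−1060)/3160 = 0.6646; (3160−1340)/3160 = 0.5759; (3160−2580)/3160 = 0.1835; (3160−2800)/3160 = 0.1139.
Squared: 0.4416; 0.3317; 0.0337; 0.0130.
Sum = 0.820021; P₂ = 0.820021 / 6 = 0.1367.

0.1367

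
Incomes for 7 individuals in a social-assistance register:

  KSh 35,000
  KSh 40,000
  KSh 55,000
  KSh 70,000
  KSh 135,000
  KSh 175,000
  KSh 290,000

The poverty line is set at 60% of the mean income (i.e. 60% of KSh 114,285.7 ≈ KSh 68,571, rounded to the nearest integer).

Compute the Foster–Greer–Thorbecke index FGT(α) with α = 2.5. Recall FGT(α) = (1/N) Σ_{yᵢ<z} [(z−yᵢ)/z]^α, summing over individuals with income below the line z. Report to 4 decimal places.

Below z: KSh 35,000, KSh 40,000, KSh 55,000 (q = 3 of N = 7).
Gap ratios (z−y)/z: (68571−35000)/68571 = 0.4896; (68571−40000)/68571 = 0.4167; (68571−55000)/68571 = 0.1979.
Raised to α = 2.5: 0.16771; 0.11206; 0.01743.
Sum = 0.297198; FGT(2.5) = 0.297198 / 7 = 0.0425.

0.0425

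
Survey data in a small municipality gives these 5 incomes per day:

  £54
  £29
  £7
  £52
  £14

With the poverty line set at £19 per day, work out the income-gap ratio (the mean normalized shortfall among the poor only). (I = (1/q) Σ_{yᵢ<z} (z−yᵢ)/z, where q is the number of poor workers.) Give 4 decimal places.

0.4474

Incomes under z: £7, £14 (q = 2 of N = 5).
Relative gaps: 0.6316, 0.2632; sum = 0.894737.
I averages over the q = 2 poor units only: 0.894737 / 2 = 0.4474.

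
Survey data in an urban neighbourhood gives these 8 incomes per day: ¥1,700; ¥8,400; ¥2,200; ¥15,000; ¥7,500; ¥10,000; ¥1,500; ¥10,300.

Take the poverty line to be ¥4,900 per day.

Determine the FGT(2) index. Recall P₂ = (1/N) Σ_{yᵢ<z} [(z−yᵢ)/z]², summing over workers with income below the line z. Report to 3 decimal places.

0.151

Incomes under z: ¥1,500, ¥1,700, ¥2,200 (q = 3 of N = 8).
Relative gaps: (4900−1500)/4900 = 0.6939; (4900−1700)/4900 = 0.6531; (4900−2200)/4900 = 0.5510.
Squared: 0.4815; 0.4265; 0.3036.
Sum = 1.211579; P₂ = 1.211579 / 8 = 0.151.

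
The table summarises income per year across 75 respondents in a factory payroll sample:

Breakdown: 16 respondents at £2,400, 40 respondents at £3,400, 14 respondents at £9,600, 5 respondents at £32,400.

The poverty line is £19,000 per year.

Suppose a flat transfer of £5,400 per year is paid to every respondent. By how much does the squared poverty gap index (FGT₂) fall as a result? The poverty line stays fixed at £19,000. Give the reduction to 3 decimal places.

0.332

Before: below the line — 16×£2,400, 40×£3,400, 14×£9,600; squared poverty gap index (FGT₂) = 0.56807.
After the £5,400 transfer: below the line — 16×£7,800, 40×£8,800, 14×£15,000; squared poverty gap index (FGT₂) = 0.23611.
Reduction = 0.56807 − 0.23611 = 0.332.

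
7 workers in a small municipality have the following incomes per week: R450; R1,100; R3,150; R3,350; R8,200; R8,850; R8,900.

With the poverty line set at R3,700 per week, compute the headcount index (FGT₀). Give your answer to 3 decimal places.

0.571

4 of the 7 workers have income below R3,700.
H = 4/7 = 0.571.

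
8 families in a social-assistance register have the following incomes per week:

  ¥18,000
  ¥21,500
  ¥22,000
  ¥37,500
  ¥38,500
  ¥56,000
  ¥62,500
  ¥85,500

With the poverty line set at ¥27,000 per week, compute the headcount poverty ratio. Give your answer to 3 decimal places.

0.375

3 of the 8 families have income below ¥27,000.
H = 3/8 = 0.375.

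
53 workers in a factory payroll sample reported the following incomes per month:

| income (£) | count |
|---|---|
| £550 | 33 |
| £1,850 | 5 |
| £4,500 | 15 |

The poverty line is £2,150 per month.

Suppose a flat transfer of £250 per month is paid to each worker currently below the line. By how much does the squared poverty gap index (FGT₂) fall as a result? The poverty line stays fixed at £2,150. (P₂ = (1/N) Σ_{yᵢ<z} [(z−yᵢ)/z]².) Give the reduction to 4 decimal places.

Before: below the line — 33×£550, 5×£1,850; squared poverty gap index (FGT₂) = 0.346664.
After the £250 transfer: below the line — 33×£800, 5×£2,100; squared poverty gap index (FGT₂) = 0.245538.
Reduction = 0.346664 − 0.245538 = 0.1011.

0.1011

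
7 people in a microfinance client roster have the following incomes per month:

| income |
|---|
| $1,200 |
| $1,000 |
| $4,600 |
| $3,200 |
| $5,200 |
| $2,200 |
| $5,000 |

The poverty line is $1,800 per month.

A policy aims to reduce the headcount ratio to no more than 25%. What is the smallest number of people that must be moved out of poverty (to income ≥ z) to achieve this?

2 of the 7 people are poor, so H = 2/7 = 0.286.
A headcount ratio of at most 25% allows at most ⌊0.25 × 7⌋ = 1 poor people.
So at least 2 − 1 = 1 must be lifted.

1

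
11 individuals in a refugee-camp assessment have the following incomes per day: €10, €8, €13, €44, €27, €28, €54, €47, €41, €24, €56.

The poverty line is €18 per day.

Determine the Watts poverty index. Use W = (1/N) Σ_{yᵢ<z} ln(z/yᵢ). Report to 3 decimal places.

0.157

Below z: €8, €10, €13 (q = 3 of N = 11).
ln(z/y) terms: ln(18/8) = 0.8109; ln(18/10) = 0.5878; ln(18/13) = 0.3254.
W = 1.724139 / 11 = 0.157.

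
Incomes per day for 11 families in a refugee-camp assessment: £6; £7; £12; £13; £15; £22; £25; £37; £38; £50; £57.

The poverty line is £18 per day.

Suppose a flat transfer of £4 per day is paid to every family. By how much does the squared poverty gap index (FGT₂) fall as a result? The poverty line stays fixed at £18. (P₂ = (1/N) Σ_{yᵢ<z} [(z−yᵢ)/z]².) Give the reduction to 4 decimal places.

0.0609

Before: below the line — £6, £7, £12, £13, £15; squared poverty gap index (FGT₂) = 0.093996.
After the £4 transfer: below the line — £10, £11, £16, £17; squared poverty gap index (FGT₂) = 0.033109.
Reduction = 0.093996 − 0.033109 = 0.0609.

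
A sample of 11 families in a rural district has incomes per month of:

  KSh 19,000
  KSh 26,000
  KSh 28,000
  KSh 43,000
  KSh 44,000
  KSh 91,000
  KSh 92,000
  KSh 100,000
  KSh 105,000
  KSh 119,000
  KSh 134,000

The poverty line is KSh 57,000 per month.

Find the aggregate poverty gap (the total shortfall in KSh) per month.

Below z: KSh 19,000, KSh 26,000, KSh 28,000, KSh 43,000, KSh 44,000 (q = 5 of N = 11).
Individual gaps: 57000−19000 = 38000; 57000−26000 = 31000; 57000−28000 = 29000; 57000−43000 = 14000; 57000−44000 = 13000.
Aggregate gap = KSh 125,000.

KSh 125,000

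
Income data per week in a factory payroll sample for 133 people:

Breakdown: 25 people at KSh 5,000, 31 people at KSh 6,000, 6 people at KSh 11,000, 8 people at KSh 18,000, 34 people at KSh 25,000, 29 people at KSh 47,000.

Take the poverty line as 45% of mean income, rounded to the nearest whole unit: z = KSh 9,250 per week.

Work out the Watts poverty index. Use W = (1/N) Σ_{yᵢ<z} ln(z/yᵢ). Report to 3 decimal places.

0.217

Below z: 25×KSh 5,000, 31×KSh 6,000 (q = 56 of N = 133).
Log gaps: ln(9250/5000) = 0.6152 (×25); ln(9250/6000) = 0.4329 (×31).
W = 28.798428 / 133 = 0.217.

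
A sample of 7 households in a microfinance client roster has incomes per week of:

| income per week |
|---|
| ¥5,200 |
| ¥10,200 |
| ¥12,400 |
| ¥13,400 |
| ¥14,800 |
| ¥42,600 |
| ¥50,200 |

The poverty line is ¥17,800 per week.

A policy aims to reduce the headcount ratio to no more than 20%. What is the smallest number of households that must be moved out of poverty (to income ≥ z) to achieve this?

Currently q = 5 of N = 7 are below the line (H = 0.714).
A headcount ratio of at most 20% allows at most ⌊0.20 × 7⌋ = 1 poor households.
So at least 5 − 1 = 4 must be lifted.

4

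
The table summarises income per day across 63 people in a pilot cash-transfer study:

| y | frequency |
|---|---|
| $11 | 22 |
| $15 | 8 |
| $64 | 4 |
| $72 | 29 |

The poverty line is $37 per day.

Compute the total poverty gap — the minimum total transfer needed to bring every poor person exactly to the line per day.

$748

Poor units: 22×$11, 8×$15 (q = 30 of N = 63).
Individual gaps: 22×(37−11) = 572; 8×(37−15) = 176.
Aggregate gap = $748.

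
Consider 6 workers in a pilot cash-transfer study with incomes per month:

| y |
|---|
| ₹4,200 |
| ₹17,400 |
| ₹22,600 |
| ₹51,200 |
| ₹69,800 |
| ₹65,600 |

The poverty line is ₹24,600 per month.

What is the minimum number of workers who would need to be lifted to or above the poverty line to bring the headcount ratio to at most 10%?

3

Currently q = 3 of N = 6 are below the line (H = 0.500).
A headcount ratio of at most 10% allows at most ⌊0.10 × 6⌋ = 0 poor workers.
So at least 3 − 0 = 3 must be lifted.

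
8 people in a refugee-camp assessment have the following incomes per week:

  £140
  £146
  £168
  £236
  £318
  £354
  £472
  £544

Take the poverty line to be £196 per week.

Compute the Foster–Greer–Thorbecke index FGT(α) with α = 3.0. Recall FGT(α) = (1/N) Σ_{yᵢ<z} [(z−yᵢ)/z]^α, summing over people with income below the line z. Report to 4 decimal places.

0.0054

Below the line: £140, £146, £168 (q = 3 of N = 8).
Gap ratios (z−y)/z: (196−140)/196 = 0.2857; (196−146)/196 = 0.2551; (196−168)/196 = 0.1429.
Raised to α = 3.0: 0.02332; 0.01660; 0.00292.
Sum = 0.042840; FGT(3.0) = 0.042840 / 8 = 0.0054.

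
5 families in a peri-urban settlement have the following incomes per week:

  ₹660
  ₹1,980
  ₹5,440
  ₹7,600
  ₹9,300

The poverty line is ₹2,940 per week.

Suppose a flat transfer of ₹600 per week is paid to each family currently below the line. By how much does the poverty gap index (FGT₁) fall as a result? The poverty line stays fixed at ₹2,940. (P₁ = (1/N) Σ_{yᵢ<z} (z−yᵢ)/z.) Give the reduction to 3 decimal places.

Before: below the line — ₹660, ₹1,980; poverty gap index (FGT₁) = 0.22041.
After the ₹600 transfer: below the line — ₹1,260, ₹2,580; poverty gap index (FGT₁) = 0.13878.
Reduction = 0.22041 − 0.13878 = 0.082.

0.082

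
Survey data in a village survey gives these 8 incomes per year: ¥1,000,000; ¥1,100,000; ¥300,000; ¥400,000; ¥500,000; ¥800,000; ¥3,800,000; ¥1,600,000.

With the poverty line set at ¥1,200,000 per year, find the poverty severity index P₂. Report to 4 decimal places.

0.1866

Incomes under z: ¥300,000, ¥400,000, ¥500,000, ¥800,000, ¥1,000,000, ¥1,100,000 (q = 6 of N = 8).
Relative gaps: (1200000−300000)/1200000 = 0.7500; (1200000−400000)/1200000 = 0.6667; (1200000−500000)/1200000 = 0.5833; (1200000−800000)/1200000 = 0.3333; (1200000−1000000)/1200000 = 0.1667; (1200000−1100000)/1200000 = 0.0833.
Squared: 0.5625; 0.4444; 0.3403; 0.1111; 0.0278; 0.0069.
Sum = 1.493056; P₂ = 1.493056 / 8 = 0.1866.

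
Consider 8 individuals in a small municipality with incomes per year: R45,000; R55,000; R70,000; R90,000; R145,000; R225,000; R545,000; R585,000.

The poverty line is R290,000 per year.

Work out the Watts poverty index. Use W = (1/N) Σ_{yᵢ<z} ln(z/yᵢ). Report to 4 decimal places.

0.8830

Poor units: R45,000, R55,000, R70,000, R90,000, R145,000, R225,000 (q = 6 of N = 8).
Log shortfalls: ln(290000/45000) = 1.8632; ln(290000/55000) = 1.6625; ln(290000/70000) = 1.4214; ln(290000/90000) = 1.1701; ln(290000/145000) = 0.6931; ln(290000/225000) = 0.2538.
W = 7.064151 / 8 = 0.8830.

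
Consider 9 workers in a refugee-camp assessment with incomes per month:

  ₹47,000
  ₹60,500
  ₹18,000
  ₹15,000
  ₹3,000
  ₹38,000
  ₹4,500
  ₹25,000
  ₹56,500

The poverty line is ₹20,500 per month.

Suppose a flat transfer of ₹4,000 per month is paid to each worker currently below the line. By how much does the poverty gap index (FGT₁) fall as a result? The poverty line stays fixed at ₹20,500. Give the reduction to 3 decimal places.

0.079

Before: below the line — ₹3,000, ₹4,500, ₹15,000, ₹18,000; poverty gap index (FGT₁) = 0.22493.
After the ₹4,000 transfer: below the line — ₹7,000, ₹8,500, ₹19,000; poverty gap index (FGT₁) = 0.14634.
Reduction = 0.22493 − 0.14634 = 0.079.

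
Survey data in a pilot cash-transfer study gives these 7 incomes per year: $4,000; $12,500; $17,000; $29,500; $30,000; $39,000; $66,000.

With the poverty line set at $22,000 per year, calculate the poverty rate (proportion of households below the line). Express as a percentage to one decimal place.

3 of the 7 households have income below $22,000.
H = 3/7 = 42.9%.

42.9%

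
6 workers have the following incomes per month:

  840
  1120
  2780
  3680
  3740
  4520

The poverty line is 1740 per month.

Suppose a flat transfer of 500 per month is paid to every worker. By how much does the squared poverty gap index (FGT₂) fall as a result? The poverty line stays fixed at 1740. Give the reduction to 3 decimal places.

0.056

Before: below the line — 840, 1120; squared poverty gap index (FGT₂) = 0.06575.
After the 500 transfer: below the line — 1340, 1620; squared poverty gap index (FGT₂) = 0.00960.
Reduction = 0.06575 − 0.00960 = 0.056.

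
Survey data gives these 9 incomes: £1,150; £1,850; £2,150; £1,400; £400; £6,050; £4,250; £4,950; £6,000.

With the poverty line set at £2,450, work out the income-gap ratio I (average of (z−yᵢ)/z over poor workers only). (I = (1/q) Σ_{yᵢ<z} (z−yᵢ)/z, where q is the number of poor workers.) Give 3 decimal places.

0.433

Poor units: £400, £1,150, £1,400, £1,850, £2,150 (q = 5 of N = 9).
Shortfall ratios (z−y)/z: 0.8367, 0.5306, 0.4286, 0.2449, 0.1224; sum = 2.163265.
I averages over the q = 5 poor units only: 2.163265 / 5 = 0.433.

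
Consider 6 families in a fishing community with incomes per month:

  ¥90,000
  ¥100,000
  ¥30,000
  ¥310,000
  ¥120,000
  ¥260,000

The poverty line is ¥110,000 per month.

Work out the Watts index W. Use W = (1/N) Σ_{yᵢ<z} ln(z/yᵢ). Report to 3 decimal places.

Poor units: ¥30,000, ¥90,000, ¥100,000 (q = 3 of N = 6).
Log shortfalls: ln(110000/30000) = 1.2993; ln(110000/90000) = 0.2007; ln(110000/100000) = 0.0953.
W = 1.595264 / 6 = 0.266.

0.266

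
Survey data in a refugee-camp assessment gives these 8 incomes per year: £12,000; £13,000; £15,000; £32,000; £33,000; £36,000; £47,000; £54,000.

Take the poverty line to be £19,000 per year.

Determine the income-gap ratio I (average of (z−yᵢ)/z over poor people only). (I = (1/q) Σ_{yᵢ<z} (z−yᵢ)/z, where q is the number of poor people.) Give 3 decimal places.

Poor units: £12,000, £13,000, £15,000 (q = 3 of N = 8).
Relative gaps: 0.3684, 0.3158, 0.2105; sum = 0.894737.
The income-gap ratio divides by q (the poor only): 0.894737 / 3 = 0.298.

0.298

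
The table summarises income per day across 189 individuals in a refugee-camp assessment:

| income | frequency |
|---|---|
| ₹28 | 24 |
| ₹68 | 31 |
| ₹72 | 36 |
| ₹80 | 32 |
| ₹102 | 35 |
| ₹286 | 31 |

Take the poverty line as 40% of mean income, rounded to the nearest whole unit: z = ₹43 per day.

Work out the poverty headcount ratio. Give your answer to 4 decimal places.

0.1270

24 of the 189 individuals have income below ₹43.
H = 24/189 = 0.1270.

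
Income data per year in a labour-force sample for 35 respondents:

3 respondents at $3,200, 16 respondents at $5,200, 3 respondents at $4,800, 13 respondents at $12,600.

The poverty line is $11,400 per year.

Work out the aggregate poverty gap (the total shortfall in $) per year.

$143,600

Below the line: 3×$3,200, 3×$4,800, 16×$5,200 (q = 22 of N = 35).
Individual gaps: 3×(11400−3200) = 24600; 3×(11400−4800) = 19800; 16×(11400−5200) = 99200.
Aggregate gap = $143,600.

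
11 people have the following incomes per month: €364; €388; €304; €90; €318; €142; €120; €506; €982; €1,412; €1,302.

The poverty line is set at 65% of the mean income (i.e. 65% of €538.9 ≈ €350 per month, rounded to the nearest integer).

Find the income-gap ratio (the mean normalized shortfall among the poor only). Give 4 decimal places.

Poor units: €90, €120, €142, €304, €318 (q = 5 of N = 11).
Relative gaps: 0.7429, 0.6571, 0.5943, 0.1314, 0.0914; sum = 2.217143.
The income-gap ratio divides by q (the poor only): 2.217143 / 5 = 0.4434.

0.4434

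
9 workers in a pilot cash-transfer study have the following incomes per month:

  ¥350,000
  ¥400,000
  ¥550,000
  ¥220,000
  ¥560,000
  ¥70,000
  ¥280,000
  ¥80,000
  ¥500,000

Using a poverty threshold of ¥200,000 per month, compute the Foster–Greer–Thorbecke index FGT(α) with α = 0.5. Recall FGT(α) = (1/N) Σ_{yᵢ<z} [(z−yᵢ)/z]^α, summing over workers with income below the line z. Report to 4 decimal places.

Incomes under z: ¥70,000, ¥80,000 (q = 2 of N = 9).
Normalized shortfalls: (200000−70000)/200000 = 0.6500; (200000−80000)/200000 = 0.6000.
Raised to α = 0.5: 0.80623; 0.77460.
Sum = 1.580822; FGT(0.5) = 1.580822 / 9 = 0.1756.

0.1756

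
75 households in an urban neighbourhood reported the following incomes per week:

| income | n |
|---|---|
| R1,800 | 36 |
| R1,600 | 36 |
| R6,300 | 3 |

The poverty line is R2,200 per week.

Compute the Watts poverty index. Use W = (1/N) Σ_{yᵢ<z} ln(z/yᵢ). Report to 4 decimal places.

0.2492

Poor units: 36×R1,600, 36×R1,800 (q = 72 of N = 75).
Log shortfalls: ln(2200/1600) = 0.3185 (×36); ln(2200/1800) = 0.2007 (×36).
W = 18.688479 / 75 = 0.2492.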